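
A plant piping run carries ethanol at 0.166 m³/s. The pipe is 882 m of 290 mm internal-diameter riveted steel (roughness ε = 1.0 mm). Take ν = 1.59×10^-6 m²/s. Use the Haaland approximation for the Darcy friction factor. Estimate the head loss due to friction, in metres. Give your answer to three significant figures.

V = 4Q/(πD²) = 4·0.166/(π·0.290²) = 2.513 m/s
Re = VD/ν = 2.513·0.290/1.59×10^-6 = 4.58×10^5 → turbulent
ε/D = 1.0/290 = 0.00345
Haaland: f = 0.02752
h_f = f(L/D)V²/(2g) = 0.02752·(882/0.290)·2.513²/(2·9.81) = 26.94 m

h_f ≈ 26.9 m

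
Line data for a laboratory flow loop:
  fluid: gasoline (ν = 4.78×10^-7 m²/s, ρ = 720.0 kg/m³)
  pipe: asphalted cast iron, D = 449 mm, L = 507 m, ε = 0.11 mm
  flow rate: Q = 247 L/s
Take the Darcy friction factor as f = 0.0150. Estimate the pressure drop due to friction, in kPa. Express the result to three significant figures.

V = 4Q/(πD²) = 4·0.247/(π·0.449²) = 1.560 m/s
h_f = f(L/D)V²/(2g) = 0.01500·(507/0.449)·1.560²/(2·9.81) = 2.101 m
Δp = ρg·h_f = 720.0·9.81·2.101 = 14.84 kPa

Δp ≈ 14.8 kPa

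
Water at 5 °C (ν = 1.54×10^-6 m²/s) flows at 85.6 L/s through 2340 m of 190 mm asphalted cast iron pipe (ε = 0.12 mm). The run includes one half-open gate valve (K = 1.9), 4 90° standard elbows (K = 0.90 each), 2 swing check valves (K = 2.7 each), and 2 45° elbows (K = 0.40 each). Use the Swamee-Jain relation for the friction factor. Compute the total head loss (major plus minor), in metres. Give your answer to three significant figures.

V = 4Q/(πD²) = 3.019 m/s; V²/2g = 0.4646 m
Re = 3.72×10^5, ε/D = 6.32×10^-4 → f = 0.01881 (Swamee-Jain)
Major: h_f = f(L/D)·V²/2g = 0.01881·12316·0.4646 = 107.6 m
Minor: ΣK = 11.7; h_m = ΣK·V²/2g = 5.436 m
Total H_L = 107.6 + 5.436 = 113.1 m

H_L ≈ 113 m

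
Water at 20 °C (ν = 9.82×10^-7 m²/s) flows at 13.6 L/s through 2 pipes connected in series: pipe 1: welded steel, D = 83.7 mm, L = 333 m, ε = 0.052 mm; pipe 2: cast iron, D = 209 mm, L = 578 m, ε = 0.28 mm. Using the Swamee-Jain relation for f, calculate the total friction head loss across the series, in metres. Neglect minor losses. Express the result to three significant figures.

H ≈ 24.6 m

Pipe 1: V = 2.472 m/s, Re = 2.11×10^5, ε/D = 6.21×10^-4, f = 0.01946, h_1 = f(L/D)V²/2g = 24.11 m
Pipe 2: V = 0.3964 m/s, Re = 8.44×10^4, ε/D = 0.00134, f = 0.02379, h_2 = f(L/D)V²/2g = 0.5271 m
Series → Q common, losses add: H = Σh = 24.64 m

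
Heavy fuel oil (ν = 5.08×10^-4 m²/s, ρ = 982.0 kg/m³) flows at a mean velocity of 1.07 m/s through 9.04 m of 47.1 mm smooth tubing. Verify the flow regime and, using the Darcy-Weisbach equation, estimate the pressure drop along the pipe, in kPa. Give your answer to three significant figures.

Re = VD/ν = 1.07·0.04710/5.08×10^-4 = 99.2 → laminar (Re < 2300)
f = 64/Re = 0.6451
h_f = f(L/D)V²/(2g) = 0.6451·(9.04/0.04710)·1.07²/(2·9.81) = 7.225 m
Δp = ρg·h_f = 982.0·9.81·7.225 = 69.60 kPa

Δp ≈ 69.6 kPa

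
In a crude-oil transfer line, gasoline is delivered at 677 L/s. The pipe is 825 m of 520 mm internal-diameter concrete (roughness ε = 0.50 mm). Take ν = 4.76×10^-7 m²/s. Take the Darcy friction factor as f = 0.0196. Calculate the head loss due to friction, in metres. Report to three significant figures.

h_f ≈ 16.1 m

V = 4Q/(πD²) = 4·0.677/(π·0.520²) = 3.188 m/s
h_f = f(L/D)V²/(2g) = 0.01960·(825/0.520)·3.188²/(2·9.81) = 16.11 m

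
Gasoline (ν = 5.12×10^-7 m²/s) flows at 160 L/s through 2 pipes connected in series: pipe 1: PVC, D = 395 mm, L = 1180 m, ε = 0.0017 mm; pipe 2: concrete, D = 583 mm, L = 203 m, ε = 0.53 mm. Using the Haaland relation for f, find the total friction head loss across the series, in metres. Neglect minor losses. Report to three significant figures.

Pipe 1: V = 1.306 m/s, Re = 1.01×10^6, ε/D = 4.30×10^-6, f = 0.01165, h_1 = f(L/D)V²/2g = 3.023 m
Pipe 2: V = 0.5994 m/s, Re = 6.82×10^5, ε/D = 9.09×10^-4, f = 0.01964, h_2 = f(L/D)V²/2g = 0.1252 m
Series → Q common, losses add: H = Σh = 3.148 m

H ≈ 3.15 m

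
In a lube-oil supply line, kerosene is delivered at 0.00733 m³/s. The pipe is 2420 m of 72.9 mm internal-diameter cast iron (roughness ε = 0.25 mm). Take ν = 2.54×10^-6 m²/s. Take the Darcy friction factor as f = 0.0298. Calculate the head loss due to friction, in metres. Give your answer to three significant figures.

V = 4Q/(πD²) = 4·0.00733/(π·0.0729²) = 1.756 m/s
h_f = f(L/D)V²/(2g) = 0.02980·(2420/0.0729)·1.756²/(2·9.81) = 155.5 m

h_f ≈ 155 m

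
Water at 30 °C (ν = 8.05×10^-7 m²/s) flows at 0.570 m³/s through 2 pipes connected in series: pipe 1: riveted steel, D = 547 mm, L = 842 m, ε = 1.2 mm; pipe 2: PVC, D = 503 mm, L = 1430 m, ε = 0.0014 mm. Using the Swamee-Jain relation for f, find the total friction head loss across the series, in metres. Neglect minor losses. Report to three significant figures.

Pipe 1: V = 2.426 m/s, Re = 1.65×10^6, ε/D = 0.00219, f = 0.02416, h_1 = f(L/D)V²/2g = 11.15 m
Pipe 2: V = 2.868 m/s, Re = 1.79×10^6, ε/D = 2.78×10^-6, f = 0.01065, h_2 = f(L/D)V²/2g = 12.69 m
Series → Q common, losses add: H = Σh = 23.85 m

H ≈ 23.8 m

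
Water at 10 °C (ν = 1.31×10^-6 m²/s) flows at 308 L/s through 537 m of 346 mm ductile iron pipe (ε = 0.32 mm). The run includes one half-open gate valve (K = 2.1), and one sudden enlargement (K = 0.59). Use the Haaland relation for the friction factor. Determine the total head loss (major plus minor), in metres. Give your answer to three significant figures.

V = 4Q/(πD²) = 3.276 m/s; V²/2g = 0.5469 m
Re = 8.65×10^5, ε/D = 9.25×10^-4 → f = 0.01963 (Haaland)
Major: h_f = f(L/D)·V²/2g = 0.01963·1552·0.5469 = 16.66 m
Minor: ΣK = 2.69; h_m = ΣK·V²/2g = 1.471 m
Total H_L = 16.66 + 1.471 = 18.13 m

H_L ≈ 18.1 m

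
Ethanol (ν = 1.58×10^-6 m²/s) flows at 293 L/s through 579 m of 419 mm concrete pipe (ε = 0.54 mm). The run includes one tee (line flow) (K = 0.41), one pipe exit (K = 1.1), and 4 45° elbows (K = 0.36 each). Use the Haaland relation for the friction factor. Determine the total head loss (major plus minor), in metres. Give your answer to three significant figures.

V = 4Q/(πD²) = 2.125 m/s; V²/2g = 0.2301 m
Re = 5.64×10^5, ε/D = 0.00129 → f = 0.02134 (Haaland)
Major: h_f = f(L/D)·V²/2g = 0.02134·1382·0.2301 = 6.786 m
Minor: ΣK = 2.95; h_m = ΣK·V²/2g = 0.6789 m
Total H_L = 6.786 + 0.6789 = 7.465 m

H_L ≈ 7.46 m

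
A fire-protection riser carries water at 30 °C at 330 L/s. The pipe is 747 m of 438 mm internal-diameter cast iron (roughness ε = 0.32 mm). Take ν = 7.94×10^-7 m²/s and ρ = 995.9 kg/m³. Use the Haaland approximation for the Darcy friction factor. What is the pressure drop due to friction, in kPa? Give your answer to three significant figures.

V = 4Q/(πD²) = 4·0.330/(π·0.438²) = 2.190 m/s
Re = VD/ν = 2.190·0.438/7.94×10^-7 = 1.21×10^6 → turbulent
ε/D = 0.32/438 = 7.31×10^-4
Haaland: f = 0.01853
h_f = f(L/D)V²/(2g) = 0.01853·(747/0.438)·2.190²/(2·9.81) = 7.727 m
Δp = ρg·h_f = 995.9·9.81·7.727 = 75.49 kPa

Δp ≈ 75.5 kPa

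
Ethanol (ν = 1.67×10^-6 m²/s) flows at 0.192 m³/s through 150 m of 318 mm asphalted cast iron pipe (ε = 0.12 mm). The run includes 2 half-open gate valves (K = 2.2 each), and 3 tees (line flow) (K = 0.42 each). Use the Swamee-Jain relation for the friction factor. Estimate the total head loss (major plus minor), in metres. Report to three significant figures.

V = 4Q/(πD²) = 2.417 m/s; V²/2g = 0.2979 m
Re = 4.60×10^5, ε/D = 3.77×10^-4 → f = 0.01704 (Swamee-Jain)
Major: h_f = f(L/D)·V²/2g = 0.01704·471.7·0.2979 = 2.395 m
Minor: ΣK = 5.66; h_m = ΣK·V²/2g = 1.686 m
Total H_L = 2.395 + 1.686 = 4.080 m

H_L ≈ 4.08 m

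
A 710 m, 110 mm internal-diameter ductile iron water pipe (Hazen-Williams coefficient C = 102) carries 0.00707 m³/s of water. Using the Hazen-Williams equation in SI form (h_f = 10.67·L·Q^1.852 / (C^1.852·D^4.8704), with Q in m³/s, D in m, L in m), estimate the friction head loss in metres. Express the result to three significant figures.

h_f ≈ 7.01 m

h_f = 10.67·710·0.00707^1.852 / (102^1.852·0.110^4.8704) = 7.005 m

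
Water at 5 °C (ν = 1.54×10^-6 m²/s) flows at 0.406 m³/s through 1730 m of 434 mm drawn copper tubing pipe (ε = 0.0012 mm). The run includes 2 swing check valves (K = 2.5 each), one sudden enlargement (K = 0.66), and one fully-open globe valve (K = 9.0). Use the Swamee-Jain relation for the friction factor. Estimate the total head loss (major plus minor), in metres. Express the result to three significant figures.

H_L ≈ 24.3 m

V = 4Q/(πD²) = 2.744 m/s; V²/2g = 0.3839 m
Re = 7.73×10^5, ε/D = 2.76×10^-6 → f = 0.01219 (Swamee-Jain)
Major: h_f = f(L/D)·V²/2g = 0.01219·3986·0.3839 = 18.65 m
Minor: ΣK = 14.7; h_m = ΣK·V²/2g = 5.628 m
Total H_L = 18.65 + 5.628 = 24.27 m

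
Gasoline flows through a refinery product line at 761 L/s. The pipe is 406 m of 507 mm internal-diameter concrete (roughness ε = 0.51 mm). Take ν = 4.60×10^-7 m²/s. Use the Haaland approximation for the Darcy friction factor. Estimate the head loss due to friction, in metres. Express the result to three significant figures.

V = 4Q/(πD²) = 4·0.761/(π·0.507²) = 3.769 m/s
Re = VD/ν = 3.769·0.507/4.60×10^-7 = 4.15×10^6 → turbulent
ε/D = 0.51/507 = 0.00101
Haaland: f = 0.01977
h_f = f(L/D)V²/(2g) = 0.01977·(406/0.507)·3.769²/(2·9.81) = 11.46 m

h_f ≈ 11.5 m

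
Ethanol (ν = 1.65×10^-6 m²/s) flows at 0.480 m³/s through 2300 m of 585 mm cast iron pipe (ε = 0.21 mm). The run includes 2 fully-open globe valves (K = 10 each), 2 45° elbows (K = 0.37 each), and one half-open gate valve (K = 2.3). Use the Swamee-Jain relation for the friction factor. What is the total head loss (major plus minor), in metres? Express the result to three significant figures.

H_L ≈ 14.4 m

V = 4Q/(πD²) = 1.786 m/s; V²/2g = 0.1625 m
Re = 6.33×10^5, ε/D = 3.59×10^-4 → f = 0.01660 (Swamee-Jain)
Major: h_f = f(L/D)·V²/2g = 0.01660·3932·0.1625 = 10.61 m
Minor: ΣK = 23.0; h_m = ΣK·V²/2g = 3.745 m
Total H_L = 10.61 + 3.745 = 14.35 m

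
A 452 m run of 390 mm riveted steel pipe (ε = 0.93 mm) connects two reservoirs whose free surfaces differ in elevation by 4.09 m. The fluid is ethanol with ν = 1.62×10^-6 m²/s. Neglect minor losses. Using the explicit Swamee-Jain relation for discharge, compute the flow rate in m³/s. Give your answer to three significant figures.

Swamee-Jain (Type II): Q = -0.965·√(gD⁵h_f/L)·ln[ε/(3.7D) + √(3.17ν²L/(gD³h_f))]
√(gD⁵h_f/L) = √(9.81·0.390⁵·4.09/452) = 0.02830
ε/(3.7D) = 6.44×10^-4; √(3.17ν²L/(gD³h_f)) = 3.97×10^-5
Q = -0.965·0.02830·ln(6.842×10^-4) = 0.1990 m³/s
Check: V = 1.67 m/s, Re = 4.01×10^5, f = 0.02508, h_f = 4.11 m ≈ 4.09 m ✓

Q ≈ 0.199 m³/s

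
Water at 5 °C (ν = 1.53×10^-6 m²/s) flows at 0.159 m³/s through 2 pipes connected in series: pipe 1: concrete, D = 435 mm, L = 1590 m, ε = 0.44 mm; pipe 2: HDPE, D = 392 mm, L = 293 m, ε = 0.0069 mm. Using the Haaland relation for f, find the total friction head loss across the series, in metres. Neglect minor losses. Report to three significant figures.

Pipe 1: V = 1.070 m/s, Re = 3.04×10^5, ε/D = 0.00101, f = 0.02056, h_1 = f(L/D)V²/2g = 4.385 m
Pipe 2: V = 1.317 m/s, Re = 3.38×10^5, ε/D = 1.76×10^-5, f = 0.01419, h_2 = f(L/D)V²/2g = 0.9382 m
Series → Q common, losses add: H = Σh = 5.323 m

H ≈ 5.32 m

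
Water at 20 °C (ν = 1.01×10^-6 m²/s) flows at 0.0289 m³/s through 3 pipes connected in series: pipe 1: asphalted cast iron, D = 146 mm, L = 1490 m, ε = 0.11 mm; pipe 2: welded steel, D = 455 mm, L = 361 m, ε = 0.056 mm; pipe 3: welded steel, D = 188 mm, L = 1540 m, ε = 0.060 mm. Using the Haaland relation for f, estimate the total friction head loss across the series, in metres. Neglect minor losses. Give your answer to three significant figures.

Pipe 1: V = 1.726 m/s, Re = 2.50×10^5, ε/D = 7.53×10^-4, f = 0.01960, h_1 = f(L/D)V²/2g = 30.38 m
Pipe 2: V = 0.1777 m/s, Re = 8.01×10^4, ε/D = 1.23×10^-4, f = 0.01916, h_2 = f(L/D)V²/2g = 0.02447 m
Pipe 3: V = 1.041 m/s, Re = 1.94×10^5, ε/D = 3.19×10^-4, f = 0.01768, h_3 = f(L/D)V²/2g = 8.003 m
Series → Q common, losses add: H = Σh = 38.41 m

H ≈ 38.4 m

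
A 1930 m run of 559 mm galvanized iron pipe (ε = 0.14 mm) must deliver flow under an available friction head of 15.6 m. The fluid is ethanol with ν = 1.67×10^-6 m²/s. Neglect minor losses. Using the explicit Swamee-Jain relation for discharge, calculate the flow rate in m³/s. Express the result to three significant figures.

Swamee-Jain (Type II): Q = -0.965·√(gD⁵h_f/L)·ln[ε/(3.7D) + √(3.17ν²L/(gD³h_f))]
√(gD⁵h_f/L) = √(9.81·0.559⁵·15.6/1930) = 0.06579
ε/(3.7D) = 6.77×10^-5; √(3.17ν²L/(gD³h_f)) = 2.53×10^-5
Q = -0.965·0.06579·ln(9.295×10^-5) = 0.5894 m³/s
Check: V = 2.40 m/s, Re = 8.04×10^5, f = 0.01547, h_f = 15.7 m ≈ 15.6 m ✓

Q ≈ 0.589 m³/s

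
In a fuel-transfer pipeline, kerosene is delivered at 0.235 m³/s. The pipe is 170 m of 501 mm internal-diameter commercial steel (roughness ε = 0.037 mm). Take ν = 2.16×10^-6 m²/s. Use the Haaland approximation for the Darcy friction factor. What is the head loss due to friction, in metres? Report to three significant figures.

h_f ≈ 0.373 m

V = 4Q/(πD²) = 4·0.235/(π·0.501²) = 1.192 m/s
Re = VD/ν = 1.192·0.501/2.16×10^-6 = 2.76×10^5 → turbulent
ε/D = 0.037/501 = 7.39×10^-5
Haaland: f = 0.01519
h_f = f(L/D)V²/(2g) = 0.01519·(170/0.501)·1.192²/(2·9.81) = 0.3732 m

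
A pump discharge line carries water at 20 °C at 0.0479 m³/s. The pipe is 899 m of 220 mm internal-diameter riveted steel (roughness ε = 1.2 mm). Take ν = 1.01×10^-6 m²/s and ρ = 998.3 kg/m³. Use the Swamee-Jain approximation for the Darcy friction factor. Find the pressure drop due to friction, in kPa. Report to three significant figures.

V = 4Q/(πD²) = 4·0.0479/(π·0.220²) = 1.260 m/s
Re = VD/ν = 1.260·0.220/1.01×10^-6 = 2.74×10^5 → turbulent
ε/D = 1.2/220 = 0.00545
Swamee-Jain: f = 0.03165
h_f = f(L/D)V²/(2g) = 0.03165·(899/0.220)·1.260²/(2·9.81) = 10.47 m
Δp = ρg·h_f = 998.3·9.81·10.47 = 102.5 kPa

Δp ≈ 103 kPa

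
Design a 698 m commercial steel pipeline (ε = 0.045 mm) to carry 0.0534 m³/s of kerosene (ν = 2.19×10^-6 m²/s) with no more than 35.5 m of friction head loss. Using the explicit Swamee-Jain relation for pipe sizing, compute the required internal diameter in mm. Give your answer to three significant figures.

Swamee-Jain (Type III): D = 0.66·[ε^1.25·(LQ²/(gh_f))^4.75 + ν·Q^9.4·(L/(gh_f))^5.2]^0.04
LQ²/(gh_f) = 0.005715; L/(gh_f) = 2.004
Term 1 = ε^1.25·(…)^4.75 = 8.17×10^-17; Term 2 = ν·Q^9.4·(…)^5.2 = 8.90×10^-17
D = 0.66·(8.17×10^-17 + 8.90×10^-17)^0.04 = 0.1545 m = 154 mm
Check: V = 2.85 m/s, Re = 2.01×10^5, f = 0.01773, h_f = 33.1 m ≈ 35.5 m ✓

D ≈ 154 mm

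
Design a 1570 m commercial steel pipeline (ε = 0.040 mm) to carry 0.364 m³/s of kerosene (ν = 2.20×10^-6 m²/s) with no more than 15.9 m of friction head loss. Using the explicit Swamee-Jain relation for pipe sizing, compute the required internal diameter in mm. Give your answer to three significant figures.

Swamee-Jain (Type III): D = 0.66·[ε^1.25·(LQ²/(gh_f))^4.75 + ν·Q^9.4·(L/(gh_f))^5.2]^0.04
LQ²/(gh_f) = 1.334; L/(gh_f) = 10.07
Term 1 = ε^1.25·(…)^4.75 = 1.25×10^-5; Term 2 = ν·Q^9.4·(…)^5.2 = 2.70×10^-5
D = 0.66·(1.25×10^-5 + 2.70×10^-5)^0.04 = 0.4400 m = 440 mm
Check: V = 2.39 m/s, Re = 4.79×10^5, f = 0.01443, h_f = 15.1 m ≈ 15.9 m ✓

D ≈ 440 mm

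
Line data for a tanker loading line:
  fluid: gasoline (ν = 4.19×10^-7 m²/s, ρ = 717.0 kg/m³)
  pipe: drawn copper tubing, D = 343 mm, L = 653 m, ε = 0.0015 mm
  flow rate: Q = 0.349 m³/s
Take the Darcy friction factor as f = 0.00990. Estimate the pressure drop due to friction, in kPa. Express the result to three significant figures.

Δp ≈ 96.4 kPa

V = 4Q/(πD²) = 4·0.349/(π·0.343²) = 3.777 m/s
h_f = f(L/D)V²/(2g) = 0.009900·(653/0.343)·3.777²/(2·9.81) = 13.70 m
Δp = ρg·h_f = 717.0·9.81·13.70 = 96.39 kPa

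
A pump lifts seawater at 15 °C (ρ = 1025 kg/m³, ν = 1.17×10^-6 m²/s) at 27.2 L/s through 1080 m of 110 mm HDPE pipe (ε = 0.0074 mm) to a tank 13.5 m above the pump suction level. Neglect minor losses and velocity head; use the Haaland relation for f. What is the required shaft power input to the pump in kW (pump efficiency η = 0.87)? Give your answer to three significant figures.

P_shaft ≈ 23.8 kW

V = 4Q/(πD²) = 2.862 m/s; Re = 2.69×10^5; ε/D = 6.73×10^-5; f = 0.01519
h_f = f(L/D)V²/2g = 62.29 m
Total head H = z + h_f = 13.5 + 62.29 = 75.79 m
P_hyd = ρgQH = 1025·9.81·0.0272·75.79 = 20.73 kW
P_shaft = P_hyd/η = 20.73/0.87 = 23.82 kW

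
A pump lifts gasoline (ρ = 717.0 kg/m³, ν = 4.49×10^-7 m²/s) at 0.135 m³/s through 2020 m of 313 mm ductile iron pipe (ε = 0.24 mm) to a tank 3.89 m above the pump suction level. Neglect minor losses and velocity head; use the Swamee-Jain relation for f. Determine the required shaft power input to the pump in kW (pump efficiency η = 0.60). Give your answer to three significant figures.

P_shaft ≈ 36.3 kW

V = 4Q/(πD²) = 1.755 m/s; Re = 1.22×10^6; ε/D = 7.67×10^-4; f = 0.01881
h_f = f(L/D)V²/2g = 19.05 m
Total head H = z + h_f = 3.89 + 19.05 = 22.94 m
P_hyd = ρgQH = 717.0·9.81·0.135·22.94 = 21.78 kW
P_shaft = P_hyd/η = 21.78/0.60 = 36.30 kW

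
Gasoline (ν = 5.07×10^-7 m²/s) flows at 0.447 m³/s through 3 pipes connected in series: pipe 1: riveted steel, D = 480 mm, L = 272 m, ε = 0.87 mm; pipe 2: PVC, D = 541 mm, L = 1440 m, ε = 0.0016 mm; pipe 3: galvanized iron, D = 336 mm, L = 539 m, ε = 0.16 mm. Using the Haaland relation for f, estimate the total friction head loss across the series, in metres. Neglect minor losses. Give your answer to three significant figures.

H ≈ 44.0 m

Pipe 1: V = 2.470 m/s, Re = 2.34×10^6, ε/D = 0.00181, f = 0.02294, h_1 = f(L/D)V²/2g = 4.043 m
Pipe 2: V = 1.945 m/s, Re = 2.07×10^6, ε/D = 2.96×10^-6, f = 0.01037, h_2 = f(L/D)V²/2g = 5.318 m
Pipe 3: V = 5.041 m/s, Re = 3.34×10^6, ε/D = 4.76×10^-4, f = 0.01669, h_3 = f(L/D)V²/2g = 34.68 m
Series → Q common, losses add: H = Σh = 44.04 m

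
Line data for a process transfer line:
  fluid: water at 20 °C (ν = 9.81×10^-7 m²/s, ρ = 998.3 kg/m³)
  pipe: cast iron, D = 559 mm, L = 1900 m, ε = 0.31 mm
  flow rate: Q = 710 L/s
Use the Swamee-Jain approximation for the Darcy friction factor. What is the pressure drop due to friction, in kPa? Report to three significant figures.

Δp ≈ 248 kPa

V = 4Q/(πD²) = 4·0.710/(π·0.559²) = 2.893 m/s
Re = VD/ν = 2.893·0.559/9.81×10^-7 = 1.65×10^6 → turbulent
ε/D = 0.31/559 = 5.55×10^-4
Swamee-Jain: f = 0.01746
h_f = f(L/D)V²/(2g) = 0.01746·(1900/0.559)·2.893²/(2·9.81) = 25.32 m
Δp = ρg·h_f = 998.3·9.81·25.32 = 247.9 kPa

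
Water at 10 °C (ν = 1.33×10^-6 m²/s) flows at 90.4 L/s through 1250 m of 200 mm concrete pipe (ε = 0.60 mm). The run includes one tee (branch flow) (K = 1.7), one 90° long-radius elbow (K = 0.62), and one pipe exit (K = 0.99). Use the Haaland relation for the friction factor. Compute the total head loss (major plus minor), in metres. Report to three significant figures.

V = 4Q/(πD²) = 2.878 m/s; V²/2g = 0.4220 m
Re = 4.33×10^5, ε/D = 0.00300 → f = 0.02650 (Haaland)
Major: h_f = f(L/D)·V²/2g = 0.02650·6250·0.4220 = 69.90 m
Minor: ΣK = 3.31; h_m = ΣK·V²/2g = 1.397 m
Total H_L = 69.90 + 1.397 = 71.29 m

H_L ≈ 71.3 m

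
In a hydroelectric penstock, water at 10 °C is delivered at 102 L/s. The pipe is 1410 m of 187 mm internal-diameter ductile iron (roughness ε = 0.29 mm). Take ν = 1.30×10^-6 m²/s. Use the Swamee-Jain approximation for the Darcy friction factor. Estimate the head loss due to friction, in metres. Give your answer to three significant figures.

h_f ≈ 119 m

V = 4Q/(πD²) = 4·0.102/(π·0.187²) = 3.714 m/s
Re = VD/ν = 3.714·0.187/1.30×10^-6 = 5.34×10^5 → turbulent
ε/D = 0.29/187 = 0.00155
Swamee-Jain: f = 0.02244
h_f = f(L/D)V²/(2g) = 0.02244·(1410/0.187)·3.714²/(2·9.81) = 118.9 m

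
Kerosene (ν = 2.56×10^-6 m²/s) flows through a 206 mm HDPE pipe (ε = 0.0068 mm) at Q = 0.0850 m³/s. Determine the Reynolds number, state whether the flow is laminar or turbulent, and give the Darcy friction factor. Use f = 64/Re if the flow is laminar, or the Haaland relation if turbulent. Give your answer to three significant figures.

V = 4Q/(πD²) = 2.550 m/s
Re = VD/ν = 2.550·0.206/2.56×10^-6 = 2.05×10^5
Re > 4000 → turbulent; ε/D = 3.30×10^-5
Haaland: f = 0.01564

Re ≈ 2.05×10^5; turbulent; f ≈ 0.0156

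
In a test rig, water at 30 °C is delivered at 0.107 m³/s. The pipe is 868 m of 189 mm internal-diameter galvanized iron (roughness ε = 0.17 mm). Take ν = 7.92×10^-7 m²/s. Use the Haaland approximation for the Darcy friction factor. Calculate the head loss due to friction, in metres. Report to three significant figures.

h_f ≈ 66.4 m

V = 4Q/(πD²) = 4·0.107/(π·0.189²) = 3.814 m/s
Re = VD/ν = 3.814·0.189/7.92×10^-7 = 9.10×10^5 → turbulent
ε/D = 0.17/189 = 8.99×10^-4
Haaland: f = 0.01949
h_f = f(L/D)V²/(2g) = 0.01949·(868/0.189)·3.814²/(2·9.81) = 66.37 m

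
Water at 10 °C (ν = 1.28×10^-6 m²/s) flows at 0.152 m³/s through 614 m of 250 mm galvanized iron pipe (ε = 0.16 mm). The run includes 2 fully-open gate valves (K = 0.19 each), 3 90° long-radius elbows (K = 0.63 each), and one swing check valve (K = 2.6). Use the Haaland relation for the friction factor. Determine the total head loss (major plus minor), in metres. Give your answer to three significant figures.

V = 4Q/(πD²) = 3.097 m/s; V²/2g = 0.4887 m
Re = 6.05×10^5, ε/D = 6.40×10^-4 → f = 0.01830 (Haaland)
Major: h_f = f(L/D)·V²/2g = 0.01830·2456·0.4887 = 21.96 m
Minor: ΣK = 4.87; h_m = ΣK·V²/2g = 2.380 m
Total H_L = 21.96 + 2.380 = 24.34 m

H_L ≈ 24.3 m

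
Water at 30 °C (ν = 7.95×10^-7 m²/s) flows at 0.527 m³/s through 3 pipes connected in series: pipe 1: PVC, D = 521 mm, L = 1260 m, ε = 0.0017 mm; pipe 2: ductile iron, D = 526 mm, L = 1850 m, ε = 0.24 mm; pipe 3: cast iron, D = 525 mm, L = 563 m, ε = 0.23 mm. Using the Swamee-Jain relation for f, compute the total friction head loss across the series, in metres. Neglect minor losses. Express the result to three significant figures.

Pipe 1: V = 2.472 m/s, Re = 1.62×10^6, ε/D = 3.26×10^-6, f = 0.01083, h_1 = f(L/D)V²/2g = 8.158 m
Pipe 2: V = 2.425 m/s, Re = 1.60×10^6, ε/D = 4.56×10^-4, f = 0.01678, h_2 = f(L/D)V²/2g = 17.70 m
Pipe 3: V = 2.434 m/s, Re = 1.61×10^6, ε/D = 4.38×10^-4, f = 0.01665, h_3 = f(L/D)V²/2g = 5.393 m
Series → Q common, losses add: H = Σh = 31.25 m

H ≈ 31.2 m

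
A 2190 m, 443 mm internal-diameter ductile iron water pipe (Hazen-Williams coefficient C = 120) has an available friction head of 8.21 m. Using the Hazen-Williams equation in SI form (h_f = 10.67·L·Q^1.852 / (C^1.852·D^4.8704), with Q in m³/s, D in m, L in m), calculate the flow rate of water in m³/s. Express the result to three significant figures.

Rearranging: Q = [h_f·C^1.852·D^4.8704 / (10.67·L)]^(1/1.852)
Q = [8.21·120^1.852·0.443^4.8704 / (10.67·2190)]^0.540 = 0.1924 m³/s

Q ≈ 0.192 m³/s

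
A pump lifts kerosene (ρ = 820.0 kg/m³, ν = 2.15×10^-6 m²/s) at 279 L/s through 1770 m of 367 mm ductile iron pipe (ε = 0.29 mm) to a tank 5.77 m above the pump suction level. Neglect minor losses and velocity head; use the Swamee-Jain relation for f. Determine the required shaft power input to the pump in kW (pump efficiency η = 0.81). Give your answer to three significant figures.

V = 4Q/(πD²) = 2.637 m/s; Re = 4.50×10^5; ε/D = 7.90×10^-4; f = 0.01946
h_f = f(L/D)V²/2g = 33.27 m
Total head H = z + h_f = 5.77 + 33.27 = 39.04 m
P_hyd = ρgQH = 820.0·9.81·0.279·39.04 = 87.63 kW
P_shaft = P_hyd/η = 87.63/0.81 = 108.2 kW

P_shaft ≈ 108 kW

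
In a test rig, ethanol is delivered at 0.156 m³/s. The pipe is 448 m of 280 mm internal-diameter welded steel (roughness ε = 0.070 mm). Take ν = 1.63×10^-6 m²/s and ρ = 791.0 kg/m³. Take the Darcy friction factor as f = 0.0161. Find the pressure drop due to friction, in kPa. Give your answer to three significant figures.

V = 4Q/(πD²) = 4·0.156/(π·0.280²) = 2.533 m/s
h_f = f(L/D)V²/(2g) = 0.01610·(448/0.280)·2.533²/(2·9.81) = 8.427 m
Δp = ρg·h_f = 791.0·9.81·8.427 = 65.39 kPa

Δp ≈ 65.4 kPa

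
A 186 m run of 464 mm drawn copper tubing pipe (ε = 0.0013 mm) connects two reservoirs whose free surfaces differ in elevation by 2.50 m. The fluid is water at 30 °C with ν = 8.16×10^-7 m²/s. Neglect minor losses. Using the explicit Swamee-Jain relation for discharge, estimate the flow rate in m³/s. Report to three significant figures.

Swamee-Jain (Type II): Q = -0.965·√(gD⁵h_f/L)·ln[ε/(3.7D) + √(3.17ν²L/(gD³h_f))]
√(gD⁵h_f/L) = √(9.81·0.464⁵·2.50/186) = 0.05325
ε/(3.7D) = 7.57×10^-7; √(3.17ν²L/(gD³h_f)) = 1.27×10^-5
Q = -0.965·0.05325·ln(1.342×10^-5) = 0.5765 m³/s
Check: V = 3.41 m/s, Re = 1.94×10^6, f = 0.01052, h_f = 2.50 m ≈ 2.50 m ✓

Q ≈ 0.577 m³/s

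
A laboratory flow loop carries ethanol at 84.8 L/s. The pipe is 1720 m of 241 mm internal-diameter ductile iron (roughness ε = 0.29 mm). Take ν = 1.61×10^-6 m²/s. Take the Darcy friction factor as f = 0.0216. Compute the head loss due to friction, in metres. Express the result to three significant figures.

V = 4Q/(πD²) = 4·0.0848/(π·0.241²) = 1.859 m/s
h_f = f(L/D)V²/(2g) = 0.02160·(1720/0.241)·1.859²/(2·9.81) = 27.15 m

h_f ≈ 27.2 m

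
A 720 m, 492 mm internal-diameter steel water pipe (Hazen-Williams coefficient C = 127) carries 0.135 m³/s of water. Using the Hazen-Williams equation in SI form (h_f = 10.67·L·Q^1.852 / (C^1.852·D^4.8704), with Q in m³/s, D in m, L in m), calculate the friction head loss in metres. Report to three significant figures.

h_f = 10.67·720·0.135^1.852 / (127^1.852·0.492^4.8704) = 0.7566 m

h_f ≈ 0.757 m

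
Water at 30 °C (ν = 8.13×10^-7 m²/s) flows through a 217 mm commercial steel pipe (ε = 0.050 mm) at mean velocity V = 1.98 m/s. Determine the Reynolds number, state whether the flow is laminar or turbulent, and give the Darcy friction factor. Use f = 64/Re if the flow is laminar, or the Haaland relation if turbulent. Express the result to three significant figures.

Re ≈ 5.28×10^5; turbulent; f ≈ 0.0155

Re = VD/ν = 1.980·0.217/8.13×10^-7 = 5.28×10^5
Re > 4000 → turbulent; ε/D = 2.30×10^-4
Haaland: f = 0.01550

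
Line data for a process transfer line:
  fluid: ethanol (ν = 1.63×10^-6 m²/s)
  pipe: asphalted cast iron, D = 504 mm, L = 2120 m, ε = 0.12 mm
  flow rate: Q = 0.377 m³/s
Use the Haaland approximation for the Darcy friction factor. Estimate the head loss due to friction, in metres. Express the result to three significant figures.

h_f ≈ 11.8 m

V = 4Q/(πD²) = 4·0.377/(π·0.504²) = 1.890 m/s
Re = VD/ν = 1.890·0.504/1.63×10^-6 = 5.84×10^5 → turbulent
ε/D = 0.12/504 = 2.38×10^-4
Haaland: f = 0.01546
h_f = f(L/D)V²/(2g) = 0.01546·(2120/0.504)·1.890²/(2·9.81) = 11.84 m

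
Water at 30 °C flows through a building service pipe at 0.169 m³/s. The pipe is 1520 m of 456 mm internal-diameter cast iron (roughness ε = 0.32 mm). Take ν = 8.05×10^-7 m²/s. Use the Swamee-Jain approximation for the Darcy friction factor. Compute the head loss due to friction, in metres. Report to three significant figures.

h_f ≈ 3.42 m

V = 4Q/(πD²) = 4·0.169/(π·0.456²) = 1.035 m/s
Re = VD/ν = 1.035·0.456/8.05×10^-7 = 5.86×10^5 → turbulent
ε/D = 0.32/456 = 7.02×10^-4
Swamee-Jain: f = 0.01882
h_f = f(L/D)V²/(2g) = 0.01882·(1520/0.456)·1.035²/(2·9.81) = 3.424 m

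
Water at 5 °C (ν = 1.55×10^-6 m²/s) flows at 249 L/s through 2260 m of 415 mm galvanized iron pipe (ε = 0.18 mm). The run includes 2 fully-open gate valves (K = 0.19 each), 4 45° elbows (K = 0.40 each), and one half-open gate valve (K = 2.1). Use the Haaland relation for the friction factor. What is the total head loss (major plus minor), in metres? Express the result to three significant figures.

V = 4Q/(πD²) = 1.841 m/s; V²/2g = 0.1727 m
Re = 4.93×10^5, ε/D = 4.34×10^-4 → f = 0.01715 (Haaland)
Major: h_f = f(L/D)·V²/2g = 0.01715·5446·0.1727 = 16.13 m
Minor: ΣK = 4.08; h_m = ΣK·V²/2g = 0.7047 m
Total H_L = 16.13 + 0.7047 = 16.84 m

H_L ≈ 16.8 m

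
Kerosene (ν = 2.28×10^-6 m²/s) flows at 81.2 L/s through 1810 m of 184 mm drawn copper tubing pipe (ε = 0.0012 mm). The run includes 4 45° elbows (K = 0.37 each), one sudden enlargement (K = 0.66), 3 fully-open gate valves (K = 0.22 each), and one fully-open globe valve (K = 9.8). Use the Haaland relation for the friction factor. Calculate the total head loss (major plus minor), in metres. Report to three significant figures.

V = 4Q/(πD²) = 3.054 m/s; V²/2g = 0.4753 m
Re = 2.46×10^5, ε/D = 6.52×10^-6 → f = 0.01493 (Haaland)
Major: h_f = f(L/D)·V²/2g = 0.01493·9837·0.4753 = 69.81 m
Minor: ΣK = 12.6; h_m = ΣK·V²/2g = 5.989 m
Total H_L = 69.81 + 5.989 = 75.80 m

H_L ≈ 75.8 m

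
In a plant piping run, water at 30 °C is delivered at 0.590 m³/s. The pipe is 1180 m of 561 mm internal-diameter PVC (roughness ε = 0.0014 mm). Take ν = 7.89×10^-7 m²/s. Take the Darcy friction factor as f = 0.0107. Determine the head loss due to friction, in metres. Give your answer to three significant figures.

h_f ≈ 6.54 m

V = 4Q/(πD²) = 4·0.590/(π·0.561²) = 2.387 m/s
h_f = f(L/D)V²/(2g) = 0.01070·(1180/0.561)·2.387²/(2·9.81) = 6.535 m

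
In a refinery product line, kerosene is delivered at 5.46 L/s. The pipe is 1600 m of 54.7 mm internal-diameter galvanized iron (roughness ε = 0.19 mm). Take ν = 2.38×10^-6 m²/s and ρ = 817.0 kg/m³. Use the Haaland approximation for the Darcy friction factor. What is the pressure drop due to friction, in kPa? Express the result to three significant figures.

Δp ≈ 1890 kPa

V = 4Q/(πD²) = 4·0.00546/(π·0.0547²) = 2.323 m/s
Re = VD/ν = 2.323·0.0547/2.38×10^-6 = 5.34×10^4 → turbulent
ε/D = 0.19/54.7 = 0.00347
Haaland: f = 0.02926
h_f = f(L/D)V²/(2g) = 0.02926·(1600/0.0547)·2.323²/(2·9.81) = 235.5 m
Δp = ρg·h_f = 817.0·9.81·235.5 = 1887 kPa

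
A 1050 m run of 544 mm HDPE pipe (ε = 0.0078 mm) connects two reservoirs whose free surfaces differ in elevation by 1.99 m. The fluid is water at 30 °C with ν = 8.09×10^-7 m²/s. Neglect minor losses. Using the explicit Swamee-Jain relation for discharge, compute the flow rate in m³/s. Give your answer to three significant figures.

Swamee-Jain (Type II): Q = -0.965·√(gD⁵h_f/L)·ln[ε/(3.7D) + √(3.17ν²L/(gD³h_f))]
√(gD⁵h_f/L) = √(9.81·0.544⁵·1.99/1050) = 0.02976
ε/(3.7D) = 3.88×10^-6; √(3.17ν²L/(gD³h_f)) = 2.63×10^-5
Q = -0.965·0.02976·ln(3.020×10^-5) = 0.2989 m³/s
Check: V = 1.29 m/s, Re = 8.65×10^5, f = 0.01221, h_f = 1.99 m ≈ 1.99 m ✓

Q ≈ 0.299 m³/s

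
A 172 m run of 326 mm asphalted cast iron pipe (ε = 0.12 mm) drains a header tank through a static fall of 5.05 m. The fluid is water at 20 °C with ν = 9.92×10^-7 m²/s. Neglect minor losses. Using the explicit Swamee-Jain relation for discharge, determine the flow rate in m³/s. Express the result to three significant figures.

Swamee-Jain (Type II): Q = -0.965·√(gD⁵h_f/L)·ln[ε/(3.7D) + √(3.17ν²L/(gD³h_f))]
√(gD⁵h_f/L) = √(9.81·0.326⁵·5.05/172) = 0.03257
ε/(3.7D) = 9.95×10^-5; √(3.17ν²L/(gD³h_f)) = 1.77×10^-5
Q = -0.965·0.03257·ln(1.172×10^-4) = 0.2845 m³/s
Check: V = 3.41 m/s, Re = 1.12×10^6, f = 0.01627, h_f = 5.08 m ≈ 5.05 m ✓

Q ≈ 0.284 m³/s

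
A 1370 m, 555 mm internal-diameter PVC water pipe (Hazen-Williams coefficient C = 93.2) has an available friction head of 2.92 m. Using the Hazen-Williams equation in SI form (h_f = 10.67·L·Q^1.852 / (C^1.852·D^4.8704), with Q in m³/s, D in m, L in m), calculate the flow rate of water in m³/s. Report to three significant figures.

Rearranging: Q = [h_f·C^1.852·D^4.8704 / (10.67·L)]^(1/1.852)
Q = [2.92·93.2^1.852·0.555^4.8704 / (10.67·1370)]^0.540 = 0.1992 m³/s

Q ≈ 0.199 m³/s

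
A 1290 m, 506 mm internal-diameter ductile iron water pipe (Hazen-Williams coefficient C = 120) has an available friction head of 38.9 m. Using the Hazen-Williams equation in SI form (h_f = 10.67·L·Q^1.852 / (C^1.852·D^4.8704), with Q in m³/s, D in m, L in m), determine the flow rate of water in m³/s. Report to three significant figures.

Rearranging: Q = [h_f·C^1.852·D^4.8704 / (10.67·L)]^(1/1.852)
Q = [38.9·120^1.852·0.506^4.8704 / (10.67·1290)]^0.540 = 0.8412 m³/s

Q ≈ 0.841 m³/s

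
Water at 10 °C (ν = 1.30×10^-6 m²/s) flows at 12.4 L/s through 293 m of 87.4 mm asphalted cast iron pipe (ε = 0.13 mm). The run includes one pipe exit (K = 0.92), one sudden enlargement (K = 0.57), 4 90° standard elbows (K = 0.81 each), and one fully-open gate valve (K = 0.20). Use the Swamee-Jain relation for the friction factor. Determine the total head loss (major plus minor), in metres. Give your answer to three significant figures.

V = 4Q/(πD²) = 2.067 m/s; V²/2g = 0.2177 m
Re = 1.39×10^5, ε/D = 0.00149 → f = 0.02338 (Swamee-Jain)
Major: h_f = f(L/D)·V²/2g = 0.02338·3352·0.2177 = 17.07 m
Minor: ΣK = 4.93; h_m = ΣK·V²/2g = 1.073 m
Total H_L = 17.07 + 1.073 = 18.14 m

H_L ≈ 18.1 m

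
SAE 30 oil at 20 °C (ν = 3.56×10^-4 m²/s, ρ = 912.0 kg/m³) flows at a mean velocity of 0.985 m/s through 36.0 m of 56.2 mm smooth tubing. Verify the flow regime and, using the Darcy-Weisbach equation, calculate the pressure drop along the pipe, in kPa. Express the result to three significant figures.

Re = VD/ν = 0.985·0.05620/3.56×10^-4 = 155 → laminar (Re < 2300)
f = 64/Re = 0.4116
h_f = f(L/D)V²/(2g) = 0.4116·(36.0/0.05620)·0.985²/(2·9.81) = 13.04 m
Δp = ρg·h_f = 912.0·9.81·13.04 = 116.6 kPa

Δp ≈ 117 kPa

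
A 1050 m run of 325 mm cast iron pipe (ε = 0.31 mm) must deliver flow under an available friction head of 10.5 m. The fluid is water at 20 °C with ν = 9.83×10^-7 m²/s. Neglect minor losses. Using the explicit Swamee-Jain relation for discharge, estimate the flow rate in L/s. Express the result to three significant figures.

Swamee-Jain (Type II): Q = -0.965·√(gD⁵h_f/L)·ln[ε/(3.7D) + √(3.17ν²L/(gD³h_f))]
√(gD⁵h_f/L) = √(9.81·0.325⁵·10.5/1050) = 0.01886
ε/(3.7D) = 2.58×10^-4; √(3.17ν²L/(gD³h_f)) = 3.02×10^-5
Q = -0.965·0.01886·ln(2.880×10^-4) = 0.1484 m³/s
Check: V = 1.79 m/s, Re = 5.91×10^5, f = 0.02005, h_f = 10.6 m ≈ 10.5 m ✓

Q ≈ 148 L/s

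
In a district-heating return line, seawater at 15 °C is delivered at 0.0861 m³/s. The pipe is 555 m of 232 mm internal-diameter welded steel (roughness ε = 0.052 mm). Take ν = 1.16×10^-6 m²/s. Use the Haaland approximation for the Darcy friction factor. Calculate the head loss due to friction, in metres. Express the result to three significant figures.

V = 4Q/(πD²) = 4·0.0861/(π·0.232²) = 2.037 m/s
Re = VD/ν = 2.037·0.232/1.16×10^-6 = 4.07×10^5 → turbulent
ε/D = 0.052/232 = 2.24×10^-4
Haaland: f = 0.01578
h_f = f(L/D)V²/(2g) = 0.01578·(555/0.232)·2.037²/(2·9.81) = 7.980 m

h_f ≈ 7.98 m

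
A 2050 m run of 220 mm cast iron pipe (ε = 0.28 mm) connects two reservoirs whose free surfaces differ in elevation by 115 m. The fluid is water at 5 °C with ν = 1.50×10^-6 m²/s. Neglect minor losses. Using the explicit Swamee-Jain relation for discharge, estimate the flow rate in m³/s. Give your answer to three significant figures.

Swamee-Jain (Type II): Q = -0.965·√(gD⁵h_f/L)·ln[ε/(3.7D) + √(3.17ν²L/(gD³h_f))]
√(gD⁵h_f/L) = √(9.81·0.220⁵·115/2050) = 0.01684
ε/(3.7D) = 3.44×10^-4; √(3.17ν²L/(gD³h_f)) = 3.49×10^-5
Q = -0.965·0.01684·ln(3.789×10^-4) = 0.1280 m³/s
Check: V = 3.37 m/s, Re = 4.94×10^5, f = 0.02147, h_f = 116 m ≈ 115 m ✓

Q ≈ 0.128 m³/s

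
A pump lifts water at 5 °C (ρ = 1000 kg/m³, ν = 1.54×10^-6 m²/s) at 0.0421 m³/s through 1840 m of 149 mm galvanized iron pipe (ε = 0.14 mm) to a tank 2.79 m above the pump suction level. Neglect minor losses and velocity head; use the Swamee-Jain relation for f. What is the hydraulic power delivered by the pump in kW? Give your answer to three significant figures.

P_hyd ≈ 32.6 kW

V = 4Q/(πD²) = 2.414 m/s; Re = 2.34×10^5; ε/D = 9.40×10^-4; f = 0.02076
h_f = f(L/D)V²/2g = 76.16 m
Total head H = z + h_f = 2.79 + 76.16 = 78.95 m
P_hyd = ρgQH = 1000·9.81·0.0421·78.95 = 32.61 kW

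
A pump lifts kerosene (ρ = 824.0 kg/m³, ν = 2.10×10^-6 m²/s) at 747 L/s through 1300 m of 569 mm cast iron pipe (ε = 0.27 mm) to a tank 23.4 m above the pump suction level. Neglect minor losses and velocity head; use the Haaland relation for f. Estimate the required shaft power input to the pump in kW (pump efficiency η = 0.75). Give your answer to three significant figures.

V = 4Q/(πD²) = 2.938 m/s; Re = 7.96×10^5; ε/D = 4.75×10^-4; f = 0.01711
h_f = f(L/D)V²/2g = 17.19 m
Total head H = z + h_f = 23.4 + 17.19 = 40.59 m
P_hyd = ρgQH = 824.0·9.81·0.747·40.59 = 245.1 kW
P_shaft = P_hyd/η = 245.1/0.75 = 326.8 kW

P_shaft ≈ 327 kW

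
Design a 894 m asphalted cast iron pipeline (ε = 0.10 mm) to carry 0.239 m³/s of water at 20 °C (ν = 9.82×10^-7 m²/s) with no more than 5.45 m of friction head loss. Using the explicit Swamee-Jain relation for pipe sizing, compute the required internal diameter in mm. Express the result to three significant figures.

Swamee-Jain (Type III): D = 0.66·[ε^1.25·(LQ²/(gh_f))^4.75 + ν·Q^9.4·(L/(gh_f))^5.2]^0.04
LQ²/(gh_f) = 0.9551; L/(gh_f) = 16.72
Term 1 = ε^1.25·(…)^4.75 = 8.04×10^-6; Term 2 = ν·Q^9.4·(…)^5.2 = 3.24×10^-6
D = 0.66·(8.04×10^-6 + 3.24×10^-6)^0.04 = 0.4184 m = 418 mm
Check: V = 1.74 m/s, Re = 7.41×10^5, f = 0.01544, h_f = 5.08 m ≈ 5.45 m ✓

D ≈ 418 mm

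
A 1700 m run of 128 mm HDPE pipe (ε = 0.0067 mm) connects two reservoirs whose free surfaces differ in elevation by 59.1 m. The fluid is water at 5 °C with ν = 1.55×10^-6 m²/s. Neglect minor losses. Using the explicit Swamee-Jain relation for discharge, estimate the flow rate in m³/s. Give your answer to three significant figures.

Q ≈ 0.0299 m³/s

Swamee-Jain (Type II): Q = -0.965·√(gD⁵h_f/L)·ln[ε/(3.7D) + √(3.17ν²L/(gD³h_f))]
√(gD⁵h_f/L) = √(9.81·0.128⁵·59.1/1700) = 0.003423
ε/(3.7D) = 1.41×10^-5; √(3.17ν²L/(gD³h_f)) = 1.03×10^-4
Q = -0.965·0.003423·ln(1.173×10^-4) = 0.02990 m³/s
Check: V = 2.32 m/s, Re = 1.92×10^5, f = 0.01611, h_f = 58.9 m ≈ 59.1 m ✓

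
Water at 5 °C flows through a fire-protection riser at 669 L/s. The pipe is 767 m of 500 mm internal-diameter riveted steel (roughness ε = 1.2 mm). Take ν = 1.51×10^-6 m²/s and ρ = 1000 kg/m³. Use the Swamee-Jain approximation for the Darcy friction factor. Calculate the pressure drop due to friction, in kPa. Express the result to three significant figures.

V = 4Q/(πD²) = 4·0.669/(π·0.500²) = 3.407 m/s
Re = VD/ν = 3.407·0.500/1.51×10^-6 = 1.13×10^6 → turbulent
ε/D = 1.2/500 = 0.00240
Swamee-Jain: f = 0.02481
h_f = f(L/D)V²/(2g) = 0.02481·(767/0.500)·3.407²/(2·9.81) = 22.52 m
Δp = ρg·h_f = 1000·9.81·22.52 = 220.9 kPa

Δp ≈ 221 kPa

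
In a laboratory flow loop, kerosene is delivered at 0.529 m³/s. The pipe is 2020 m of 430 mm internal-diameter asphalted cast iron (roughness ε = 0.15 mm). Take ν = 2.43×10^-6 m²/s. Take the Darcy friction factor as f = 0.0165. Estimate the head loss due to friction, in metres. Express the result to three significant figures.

h_f ≈ 52.4 m

V = 4Q/(πD²) = 4·0.529/(π·0.430²) = 3.643 m/s
h_f = f(L/D)V²/(2g) = 0.01650·(2020/0.430)·3.643²/(2·9.81) = 52.42 m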